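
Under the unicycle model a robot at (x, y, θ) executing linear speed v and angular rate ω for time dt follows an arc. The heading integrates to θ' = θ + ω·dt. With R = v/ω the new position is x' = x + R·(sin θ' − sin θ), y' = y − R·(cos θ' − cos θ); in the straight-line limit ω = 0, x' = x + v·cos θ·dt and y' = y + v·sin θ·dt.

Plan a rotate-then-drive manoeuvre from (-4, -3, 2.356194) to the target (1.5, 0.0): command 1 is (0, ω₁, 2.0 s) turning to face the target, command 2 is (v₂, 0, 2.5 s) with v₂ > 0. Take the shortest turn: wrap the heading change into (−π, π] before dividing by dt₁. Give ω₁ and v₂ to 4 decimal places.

heading to target = atan2(0−-3, 1.5−-4) = 0.4993
Δθ = wrap(0.4993 − 2.3562) = -1.8568; ω₁ = Δθ/dt₁ = -0.9284
distance = √((1.5−-4)² + (0−-3)²) = 6.2650; v₂ = distance/dt₂ = 2.5060

ω₁ = -0.9284, v₂ = 2.5060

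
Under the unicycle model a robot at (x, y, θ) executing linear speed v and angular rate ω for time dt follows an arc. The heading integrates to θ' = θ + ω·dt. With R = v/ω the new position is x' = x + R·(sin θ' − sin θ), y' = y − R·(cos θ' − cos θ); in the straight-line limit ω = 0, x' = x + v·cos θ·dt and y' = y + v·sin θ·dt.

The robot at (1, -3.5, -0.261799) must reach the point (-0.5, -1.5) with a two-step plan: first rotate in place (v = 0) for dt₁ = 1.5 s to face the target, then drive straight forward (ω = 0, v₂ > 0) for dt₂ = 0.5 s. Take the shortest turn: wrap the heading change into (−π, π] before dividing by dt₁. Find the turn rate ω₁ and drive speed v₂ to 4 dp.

heading to target = atan2(-1.5−-3.5, -0.5−1) = 2.2143
Δθ = wrap(2.2143 − -0.2618) = 2.4761; ω₁ = Δθ/dt₁ = 1.6507
distance = √((-0.5−1)² + (-1.5−-3.5)²) = 2.5000; v₂ = distance/dt₂ = 5.0000

ω₁ = 1.6507, v₂ = 5.0000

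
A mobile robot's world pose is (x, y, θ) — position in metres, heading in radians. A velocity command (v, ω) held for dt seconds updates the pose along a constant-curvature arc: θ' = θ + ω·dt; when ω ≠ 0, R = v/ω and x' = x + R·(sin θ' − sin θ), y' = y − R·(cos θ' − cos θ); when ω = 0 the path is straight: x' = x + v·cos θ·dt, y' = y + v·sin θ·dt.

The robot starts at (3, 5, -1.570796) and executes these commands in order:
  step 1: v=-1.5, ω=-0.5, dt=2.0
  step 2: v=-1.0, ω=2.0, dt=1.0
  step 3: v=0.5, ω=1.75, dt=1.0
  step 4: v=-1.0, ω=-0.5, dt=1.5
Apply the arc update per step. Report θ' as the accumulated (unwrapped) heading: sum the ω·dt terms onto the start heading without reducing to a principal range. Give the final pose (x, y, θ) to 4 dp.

step 1: θ'=-2.5708 (R=3.0000) → pose (4.3791, 7.5244, -2.5708)
step 2: θ'=-0.5708 (R=-0.5000) → pose (4.3791, 8.3659, -0.5708)
step 3: θ'=1.1792 (R=0.2857) → pose (4.7976, 8.4973, 1.1792)
step 4: θ'=0.4292 (R=2.0000) → pose (3.7812, 7.4420, 0.4292)

(3.7812, 7.4420, 0.4292)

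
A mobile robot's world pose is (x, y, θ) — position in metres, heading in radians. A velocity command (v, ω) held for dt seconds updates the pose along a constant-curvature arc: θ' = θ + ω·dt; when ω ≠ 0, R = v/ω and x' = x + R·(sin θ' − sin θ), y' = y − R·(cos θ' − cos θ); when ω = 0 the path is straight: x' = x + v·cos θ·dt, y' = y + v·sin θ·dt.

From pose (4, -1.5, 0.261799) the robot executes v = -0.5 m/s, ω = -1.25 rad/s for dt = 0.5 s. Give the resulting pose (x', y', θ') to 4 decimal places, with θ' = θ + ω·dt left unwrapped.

(3.7544, -1.4875, -0.3632)

θ' = 0.2618 + -1.25·0.5 = -0.3632
R = v/ω = -0.5/-1.25 = 0.4000
x' = 4 + 0.4000·(sin -0.3632 − sin 0.2618) = 3.7544
y' = -1.5 − 0.4000·(cos -0.3632 − cos 0.2618) = -1.4875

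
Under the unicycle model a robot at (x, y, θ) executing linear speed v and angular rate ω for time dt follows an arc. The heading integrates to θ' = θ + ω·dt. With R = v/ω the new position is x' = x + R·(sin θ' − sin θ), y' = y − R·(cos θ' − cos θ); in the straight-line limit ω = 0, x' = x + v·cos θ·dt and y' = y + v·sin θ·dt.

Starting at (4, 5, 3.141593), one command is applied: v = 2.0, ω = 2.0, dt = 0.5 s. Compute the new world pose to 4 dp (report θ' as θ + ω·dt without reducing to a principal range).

(3.1585, 4.5403, 4.1416)

θ' = 3.1416 + 2.0·0.5 = 4.1416
R = v/ω = 2.0/2.0 = 1.0000
x' = 4 + 1.0000·(sin 4.1416 − sin 3.1416) = 3.1585
y' = 5 − 1.0000·(cos 4.1416 − cos 3.1416) = 4.5403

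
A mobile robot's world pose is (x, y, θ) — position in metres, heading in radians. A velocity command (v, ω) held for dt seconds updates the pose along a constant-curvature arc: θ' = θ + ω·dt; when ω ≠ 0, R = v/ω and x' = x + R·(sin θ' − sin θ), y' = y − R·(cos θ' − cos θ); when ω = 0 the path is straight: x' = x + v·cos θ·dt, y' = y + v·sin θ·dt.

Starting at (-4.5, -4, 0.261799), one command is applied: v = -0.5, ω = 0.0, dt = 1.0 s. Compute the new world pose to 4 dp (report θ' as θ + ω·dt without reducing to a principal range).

θ' = 0.2618 + 0.0·1.0 = 0.2618
ω = 0 → straight: x' = -4.5 + -0.5·cos(0.2618)·1.0 = -4.9830
y' = -4 + -0.5·sin(0.2618)·1.0 = -4.1294

(-4.9830, -4.1294, 0.2618)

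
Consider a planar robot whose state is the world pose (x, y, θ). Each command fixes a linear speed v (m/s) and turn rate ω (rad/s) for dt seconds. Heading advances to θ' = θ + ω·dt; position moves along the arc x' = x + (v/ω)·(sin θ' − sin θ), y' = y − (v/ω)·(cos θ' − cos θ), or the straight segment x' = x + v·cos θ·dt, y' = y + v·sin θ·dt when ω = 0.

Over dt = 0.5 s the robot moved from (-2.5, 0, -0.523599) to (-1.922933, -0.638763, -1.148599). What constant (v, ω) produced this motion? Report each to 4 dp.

Δθ = -1.148599 − -0.523599 = -0.625000
ω = Δθ/dt = -0.625000/0.5 = -1.2500
R = −Δy/(cos θ' − cos θ) = -1.4000
v = R·ω = -1.4000·-1.2500 = 1.7500

v = 1.7500, ω = -1.2500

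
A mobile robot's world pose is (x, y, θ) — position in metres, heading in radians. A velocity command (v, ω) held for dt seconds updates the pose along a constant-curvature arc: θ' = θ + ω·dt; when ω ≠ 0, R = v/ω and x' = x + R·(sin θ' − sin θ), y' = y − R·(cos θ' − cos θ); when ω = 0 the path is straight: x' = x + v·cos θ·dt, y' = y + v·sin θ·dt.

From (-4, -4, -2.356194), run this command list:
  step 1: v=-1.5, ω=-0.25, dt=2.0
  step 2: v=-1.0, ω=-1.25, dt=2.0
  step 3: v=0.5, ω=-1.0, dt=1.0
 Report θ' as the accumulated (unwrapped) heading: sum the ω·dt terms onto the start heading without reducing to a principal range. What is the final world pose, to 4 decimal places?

step 1: θ'=-2.8562 (R=6.0000) → pose (-1.4466, -2.4853, -2.8562)
step 2: θ'=-5.3562 (R=0.8000) → pose (-0.5815, -3.7332, -5.3562)
step 3: θ'=-6.3562 (R=-0.5000) → pose (-0.1451, -3.5346, -6.3562)

(-0.1451, -3.5346, -6.3562)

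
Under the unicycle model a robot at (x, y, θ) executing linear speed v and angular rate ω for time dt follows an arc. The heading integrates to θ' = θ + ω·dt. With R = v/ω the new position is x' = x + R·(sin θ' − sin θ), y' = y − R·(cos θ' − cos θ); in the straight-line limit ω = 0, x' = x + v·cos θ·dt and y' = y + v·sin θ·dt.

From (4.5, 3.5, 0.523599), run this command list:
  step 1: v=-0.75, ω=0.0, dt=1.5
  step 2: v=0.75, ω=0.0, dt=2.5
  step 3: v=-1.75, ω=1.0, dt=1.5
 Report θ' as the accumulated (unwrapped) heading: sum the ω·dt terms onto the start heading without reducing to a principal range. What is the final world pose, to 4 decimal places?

step 1: θ'=0.5236 (straight) → pose (3.5257, 2.9375, 0.5236)
step 2: θ'=0.5236 (straight) → pose (5.1495, 3.8750, 0.5236)
step 3: θ'=2.0236 (R=-1.7500) → pose (4.4509, 1.5939, 2.0236)

(4.4509, 1.5939, 2.0236)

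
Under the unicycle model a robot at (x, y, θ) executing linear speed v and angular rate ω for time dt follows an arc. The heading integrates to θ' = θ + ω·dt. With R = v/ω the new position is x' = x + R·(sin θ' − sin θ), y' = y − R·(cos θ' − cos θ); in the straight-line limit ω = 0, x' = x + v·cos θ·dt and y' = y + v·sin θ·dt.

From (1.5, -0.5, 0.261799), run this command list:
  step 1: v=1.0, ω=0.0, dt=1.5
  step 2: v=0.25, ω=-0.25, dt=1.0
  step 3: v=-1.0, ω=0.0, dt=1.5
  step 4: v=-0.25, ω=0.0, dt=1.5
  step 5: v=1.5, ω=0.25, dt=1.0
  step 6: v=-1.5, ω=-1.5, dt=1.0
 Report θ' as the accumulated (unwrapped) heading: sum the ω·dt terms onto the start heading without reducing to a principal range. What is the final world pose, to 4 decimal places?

(1.5991, 0.7436, -1.2382)

step 1: θ'=0.2618 (straight) → pose (2.9489, -0.1118, 0.2618)
step 2: θ'=0.0118 (R=-1.0000) → pose (3.1959, -0.0778, 0.0118)
step 3: θ'=0.0118 (straight) → pose (1.6960, -0.0955, 0.0118)
step 4: θ'=0.0118 (straight) → pose (1.3210, -0.0999, 0.0118)
step 5: θ'=0.2618 (R=6.0000) → pose (2.8032, 0.1041, 0.2618)
step 6: θ'=-1.2382 (R=1.0000) → pose (1.5991, 0.7436, -1.2382)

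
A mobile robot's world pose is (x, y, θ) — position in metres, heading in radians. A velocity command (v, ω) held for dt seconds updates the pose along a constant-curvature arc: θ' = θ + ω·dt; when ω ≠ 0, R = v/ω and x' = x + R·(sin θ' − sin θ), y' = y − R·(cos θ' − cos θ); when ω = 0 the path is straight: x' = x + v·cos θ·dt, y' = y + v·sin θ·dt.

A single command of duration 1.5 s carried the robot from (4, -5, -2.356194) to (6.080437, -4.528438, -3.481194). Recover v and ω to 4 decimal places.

v = -1.5000, ω = -0.7500

Δθ = -3.481194 − -2.356194 = -1.125000
ω = Δθ/dt = -1.125000/1.5 = -0.7500
R = Δx/(sin θ' − sin θ) = 2.0000
v = R·ω = 2.0000·-0.7500 = -1.5000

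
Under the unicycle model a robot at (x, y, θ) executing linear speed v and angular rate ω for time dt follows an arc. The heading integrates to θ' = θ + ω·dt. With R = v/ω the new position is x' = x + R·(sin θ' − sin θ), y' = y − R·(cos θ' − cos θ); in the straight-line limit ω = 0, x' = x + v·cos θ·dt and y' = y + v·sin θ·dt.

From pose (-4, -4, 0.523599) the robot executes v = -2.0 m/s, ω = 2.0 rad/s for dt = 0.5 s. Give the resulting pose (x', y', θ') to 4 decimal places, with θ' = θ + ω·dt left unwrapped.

θ' = 0.5236 + 2.0·0.5 = 1.5236
R = v/ω = -2.0/2.0 = -1.0000
x' = -4 + -1.0000·(sin 1.5236 − sin 0.5236) = -4.4989
y' = -4 − -1.0000·(cos 1.5236 − cos 0.5236) = -4.8188

(-4.4989, -4.8188, 1.5236)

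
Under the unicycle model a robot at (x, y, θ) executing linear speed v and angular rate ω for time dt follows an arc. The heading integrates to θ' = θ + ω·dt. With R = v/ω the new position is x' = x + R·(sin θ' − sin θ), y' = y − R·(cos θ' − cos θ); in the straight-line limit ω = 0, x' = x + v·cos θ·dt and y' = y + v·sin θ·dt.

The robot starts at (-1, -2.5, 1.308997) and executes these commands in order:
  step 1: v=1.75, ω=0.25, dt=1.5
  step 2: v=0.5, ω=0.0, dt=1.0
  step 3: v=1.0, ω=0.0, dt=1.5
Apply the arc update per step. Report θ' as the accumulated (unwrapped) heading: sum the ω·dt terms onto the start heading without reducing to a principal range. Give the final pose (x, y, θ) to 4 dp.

step 1: θ'=1.6840 (R=7.0000) → pose (-0.8063, 0.1024, 1.6840)
step 2: θ'=1.6840 (straight) → pose (-0.8628, 0.5992, 1.6840)
step 3: θ'=1.6840 (straight) → pose (-1.0322, 2.0896, 1.6840)

(-1.0322, 2.0896, 1.6840)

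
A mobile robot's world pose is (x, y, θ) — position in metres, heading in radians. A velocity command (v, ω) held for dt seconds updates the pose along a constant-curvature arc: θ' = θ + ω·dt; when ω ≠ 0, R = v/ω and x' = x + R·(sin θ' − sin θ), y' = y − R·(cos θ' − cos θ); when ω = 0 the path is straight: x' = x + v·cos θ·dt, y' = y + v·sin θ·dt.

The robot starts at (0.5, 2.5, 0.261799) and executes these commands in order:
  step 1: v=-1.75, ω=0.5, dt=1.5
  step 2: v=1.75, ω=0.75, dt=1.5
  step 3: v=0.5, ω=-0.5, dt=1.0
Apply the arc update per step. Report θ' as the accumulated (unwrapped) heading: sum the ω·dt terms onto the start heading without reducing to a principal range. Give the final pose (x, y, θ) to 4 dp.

(-1.7239, 3.9345, 1.6368)

step 1: θ'=1.0118 (R=-3.5000) → pose (-1.5614, 0.9754, 1.0118)
step 2: θ'=2.1368 (R=2.3333) → pose (-1.5701, 3.4642, 2.1368)
step 3: θ'=1.6368 (R=-1.0000) → pose (-1.7239, 3.9345, 1.6368)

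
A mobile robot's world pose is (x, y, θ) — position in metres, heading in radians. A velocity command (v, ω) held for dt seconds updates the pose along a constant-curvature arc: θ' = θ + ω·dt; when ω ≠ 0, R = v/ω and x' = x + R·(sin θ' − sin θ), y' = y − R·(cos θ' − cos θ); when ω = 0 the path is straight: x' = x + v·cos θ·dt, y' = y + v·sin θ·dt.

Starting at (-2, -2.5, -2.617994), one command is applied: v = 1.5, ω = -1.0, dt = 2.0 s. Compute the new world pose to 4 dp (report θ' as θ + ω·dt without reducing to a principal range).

θ' = -2.6180 + -1.0·2.0 = -4.6180
R = v/ω = 1.5/-1.0 = -1.5000
x' = -2 + -1.5000·(sin -4.6180 − sin -2.6180) = -4.2433
y' = -2.5 − -1.5000·(cos -4.6180 − cos -2.6180) = -1.3423

(-4.2433, -1.3423, -4.6180)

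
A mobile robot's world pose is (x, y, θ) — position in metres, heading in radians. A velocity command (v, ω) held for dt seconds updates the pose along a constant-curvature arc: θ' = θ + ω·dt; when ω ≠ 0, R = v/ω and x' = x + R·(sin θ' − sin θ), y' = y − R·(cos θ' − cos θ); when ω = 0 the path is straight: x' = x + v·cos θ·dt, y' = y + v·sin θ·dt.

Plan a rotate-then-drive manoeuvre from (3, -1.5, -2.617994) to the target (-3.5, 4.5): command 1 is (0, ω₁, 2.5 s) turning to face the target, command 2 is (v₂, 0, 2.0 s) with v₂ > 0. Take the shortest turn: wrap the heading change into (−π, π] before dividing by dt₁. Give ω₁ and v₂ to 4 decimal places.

ω₁ = -0.5076, v₂ = 4.4230

heading to target = atan2(4.5−-1.5, -3.5−3) = 2.3962
Δθ = wrap(2.3962 − -2.6180) = -1.2690; ω₁ = Δθ/dt₁ = -0.5076
distance = √((-3.5−3)² + (4.5−-1.5)²) = 8.8459; v₂ = distance/dt₂ = 4.4230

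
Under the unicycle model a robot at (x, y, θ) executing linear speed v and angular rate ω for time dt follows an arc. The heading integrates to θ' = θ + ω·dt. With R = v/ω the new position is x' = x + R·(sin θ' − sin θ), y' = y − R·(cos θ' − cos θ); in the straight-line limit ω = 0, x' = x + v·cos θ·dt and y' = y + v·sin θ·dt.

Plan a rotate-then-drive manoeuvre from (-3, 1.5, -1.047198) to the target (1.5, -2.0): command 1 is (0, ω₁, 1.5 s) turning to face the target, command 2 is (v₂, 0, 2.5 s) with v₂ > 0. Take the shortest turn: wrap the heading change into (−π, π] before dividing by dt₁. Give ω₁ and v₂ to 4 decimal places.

ω₁ = 0.2574, v₂ = 2.2804

heading to target = atan2(-2−1.5, 1.5−-3) = -0.6610
Δθ = wrap(-0.6610 − -1.0472) = 0.3862; ω₁ = Δθ/dt₁ = 0.2574
distance = √((1.5−-3)² + (-2−1.5)²) = 5.7009; v₂ = distance/dt₂ = 2.2804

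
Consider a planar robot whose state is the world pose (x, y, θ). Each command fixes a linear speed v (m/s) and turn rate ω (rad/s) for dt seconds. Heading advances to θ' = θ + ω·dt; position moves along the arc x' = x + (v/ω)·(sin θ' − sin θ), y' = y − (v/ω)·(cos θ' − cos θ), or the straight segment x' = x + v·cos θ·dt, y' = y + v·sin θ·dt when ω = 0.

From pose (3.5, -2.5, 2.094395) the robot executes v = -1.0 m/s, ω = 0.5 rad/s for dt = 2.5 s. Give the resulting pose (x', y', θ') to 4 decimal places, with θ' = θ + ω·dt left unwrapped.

θ' = 2.0944 + 0.5·2.5 = 3.3444
R = v/ω = -1.0/0.5 = -2.0000
x' = 3.5 + -2.0000·(sin 3.3444 − sin 2.0944) = 5.6349
y' = -2.5 − -2.0000·(cos 3.3444 − cos 2.0944) = -3.4590

(5.6349, -3.4590, 3.3444)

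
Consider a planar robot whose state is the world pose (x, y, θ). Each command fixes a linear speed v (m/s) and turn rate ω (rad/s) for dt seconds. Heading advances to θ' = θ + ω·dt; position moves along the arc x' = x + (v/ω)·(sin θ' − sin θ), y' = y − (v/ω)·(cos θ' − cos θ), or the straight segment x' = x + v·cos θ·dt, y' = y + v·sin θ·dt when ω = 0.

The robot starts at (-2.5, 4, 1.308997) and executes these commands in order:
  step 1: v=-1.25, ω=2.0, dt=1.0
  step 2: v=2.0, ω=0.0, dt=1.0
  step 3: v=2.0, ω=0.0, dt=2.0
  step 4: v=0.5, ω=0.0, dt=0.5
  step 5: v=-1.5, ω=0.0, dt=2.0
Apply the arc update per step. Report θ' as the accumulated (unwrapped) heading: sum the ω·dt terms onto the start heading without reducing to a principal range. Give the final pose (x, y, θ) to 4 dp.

step 1: θ'=3.3090 (R=-0.6250) → pose (-1.7922, 3.2220, 3.3090)
step 2: θ'=3.3090 (straight) → pose (-3.7642, 2.8887, 3.3090)
step 3: θ'=3.3090 (straight) → pose (-7.7083, 2.2222, 3.3090)
step 4: θ'=3.3090 (straight) → pose (-7.9548, 2.1806, 3.3090)
step 5: θ'=3.3090 (straight) → pose (-4.9967, 2.6804, 3.3090)

(-4.9967, 2.6804, 3.3090)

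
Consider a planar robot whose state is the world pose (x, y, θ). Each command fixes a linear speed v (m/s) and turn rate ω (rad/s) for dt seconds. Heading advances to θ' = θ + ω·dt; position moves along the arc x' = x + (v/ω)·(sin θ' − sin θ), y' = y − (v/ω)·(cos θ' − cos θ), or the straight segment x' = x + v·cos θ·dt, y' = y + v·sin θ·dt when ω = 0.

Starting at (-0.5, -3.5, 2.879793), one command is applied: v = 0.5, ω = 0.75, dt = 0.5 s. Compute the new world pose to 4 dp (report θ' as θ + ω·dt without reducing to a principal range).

θ' = 2.8798 + 0.75·0.5 = 3.2548
R = v/ω = 0.5/0.75 = 0.6667
x' = -0.5 + 0.6667·(sin 3.2548 − sin 2.8798) = -0.7479
y' = -3.5 − 0.6667·(cos 3.2548 − cos 2.8798) = -3.4816

(-0.7479, -3.4816, 3.2548)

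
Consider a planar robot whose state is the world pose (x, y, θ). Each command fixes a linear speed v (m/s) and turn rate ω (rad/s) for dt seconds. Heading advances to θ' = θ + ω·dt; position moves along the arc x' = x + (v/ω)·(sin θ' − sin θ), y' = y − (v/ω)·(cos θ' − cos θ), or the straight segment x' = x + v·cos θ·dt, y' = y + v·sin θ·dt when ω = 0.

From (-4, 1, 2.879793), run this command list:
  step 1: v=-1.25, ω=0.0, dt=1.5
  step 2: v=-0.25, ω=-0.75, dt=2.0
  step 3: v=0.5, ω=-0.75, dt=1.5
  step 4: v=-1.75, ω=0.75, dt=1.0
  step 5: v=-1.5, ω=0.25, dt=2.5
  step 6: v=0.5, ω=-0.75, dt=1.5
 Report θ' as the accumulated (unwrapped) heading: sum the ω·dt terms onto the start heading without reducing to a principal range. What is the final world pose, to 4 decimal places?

step 1: θ'=2.8798 (straight) → pose (-2.1889, 0.5147, 2.8798)
step 2: θ'=1.3798 (R=0.3333) → pose (-1.9479, 0.1295, 1.3798)
step 3: θ'=0.2548 (R=-0.6667) → pose (-1.4614, 0.6480, 0.2548)
step 4: θ'=1.0048 (R=-2.3333) → pose (-2.8427, -0.3587, 1.0048)
step 5: θ'=1.6298 (R=-6.0000) → pose (-3.7680, -3.9300, 1.6298)
step 6: θ'=0.5048 (R=-0.6667) → pose (-3.4249, -3.3072, 0.5048)

(-3.4249, -3.3072, 0.5048)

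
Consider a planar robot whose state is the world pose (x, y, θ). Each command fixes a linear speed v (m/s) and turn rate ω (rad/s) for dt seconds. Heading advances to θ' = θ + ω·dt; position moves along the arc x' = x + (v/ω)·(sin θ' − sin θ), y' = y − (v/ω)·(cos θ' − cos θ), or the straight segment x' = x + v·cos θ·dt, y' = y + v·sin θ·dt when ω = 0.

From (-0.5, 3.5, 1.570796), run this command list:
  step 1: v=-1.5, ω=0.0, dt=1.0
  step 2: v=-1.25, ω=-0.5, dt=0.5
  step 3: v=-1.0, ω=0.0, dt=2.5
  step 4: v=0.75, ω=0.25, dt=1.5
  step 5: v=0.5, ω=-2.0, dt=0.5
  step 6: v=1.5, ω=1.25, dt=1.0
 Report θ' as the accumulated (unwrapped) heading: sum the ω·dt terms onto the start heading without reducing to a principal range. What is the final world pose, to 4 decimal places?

step 1: θ'=1.5708 (straight) → pose (-0.5000, 2.0000, 1.5708)
step 2: θ'=1.3208 (R=2.5000) → pose (-0.5777, 1.3815, 1.3208)
step 3: θ'=1.3208 (straight) → pose (-1.1962, -1.0408, 1.3208)
step 4: θ'=1.6958 (R=3.0000) → pose (-1.1264, 0.0754, 1.6958)
step 5: θ'=0.6958 (R=-0.2500) → pose (-1.0386, 0.2985, 0.6958)
step 6: θ'=1.9458 (R=1.2000) → pose (-0.6912, 1.6591, 1.9458)

(-0.6912, 1.6591, 1.9458)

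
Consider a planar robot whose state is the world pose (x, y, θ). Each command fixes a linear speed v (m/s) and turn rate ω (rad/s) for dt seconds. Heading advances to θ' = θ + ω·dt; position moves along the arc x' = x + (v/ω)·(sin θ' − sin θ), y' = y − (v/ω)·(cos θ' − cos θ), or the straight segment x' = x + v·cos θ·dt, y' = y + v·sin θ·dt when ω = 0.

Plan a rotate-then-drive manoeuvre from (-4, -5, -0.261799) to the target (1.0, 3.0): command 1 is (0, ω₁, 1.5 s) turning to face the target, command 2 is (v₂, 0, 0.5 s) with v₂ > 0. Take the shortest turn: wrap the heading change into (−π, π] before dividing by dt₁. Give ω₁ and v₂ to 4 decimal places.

ω₁ = 0.8493, v₂ = 18.8680

heading to target = atan2(3−-5, 1−-4) = 1.0122
Δθ = wrap(1.0122 − -0.2618) = 1.2740; ω₁ = Δθ/dt₁ = 0.8493
distance = √((1−-4)² + (3−-5)²) = 9.4340; v₂ = distance/dt₂ = 18.8680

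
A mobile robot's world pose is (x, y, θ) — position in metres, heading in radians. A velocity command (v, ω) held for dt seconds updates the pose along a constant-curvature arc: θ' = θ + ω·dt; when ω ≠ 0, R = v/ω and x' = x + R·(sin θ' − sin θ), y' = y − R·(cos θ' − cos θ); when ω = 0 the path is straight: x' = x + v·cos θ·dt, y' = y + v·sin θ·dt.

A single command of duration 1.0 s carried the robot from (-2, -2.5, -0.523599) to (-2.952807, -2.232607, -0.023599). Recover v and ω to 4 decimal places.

v = -1.0000, ω = 0.5000

Δθ = -0.023599 − -0.523599 = 0.500000
ω = Δθ/dt = 0.500000/1.0 = 0.5000
R = Δx/(sin θ' − sin θ) = -2.0000
v = R·ω = -2.0000·0.5000 = -1.0000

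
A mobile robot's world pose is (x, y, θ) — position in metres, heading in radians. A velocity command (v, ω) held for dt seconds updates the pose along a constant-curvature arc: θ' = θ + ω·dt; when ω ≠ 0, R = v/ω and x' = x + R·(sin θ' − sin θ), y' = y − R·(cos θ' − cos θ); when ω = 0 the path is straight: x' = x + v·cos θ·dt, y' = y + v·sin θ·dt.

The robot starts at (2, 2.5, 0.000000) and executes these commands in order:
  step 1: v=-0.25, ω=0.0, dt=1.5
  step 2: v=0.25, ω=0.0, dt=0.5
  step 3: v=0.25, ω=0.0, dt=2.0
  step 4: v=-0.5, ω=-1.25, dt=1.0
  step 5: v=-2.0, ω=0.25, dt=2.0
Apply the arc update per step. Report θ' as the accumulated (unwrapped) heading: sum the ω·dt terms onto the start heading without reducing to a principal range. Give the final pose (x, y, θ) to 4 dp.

step 1: θ'=0.0000 (straight) → pose (1.6250, 2.5000, 0.0000)
step 2: θ'=0.0000 (straight) → pose (1.7500, 2.5000, 0.0000)
step 3: θ'=0.0000 (straight) → pose (2.2500, 2.5000, 0.0000)
step 4: θ'=-1.2500 (R=0.4000) → pose (1.8704, 2.7739, -1.2500)
step 5: θ'=-0.7500 (R=-8.0000) → pose (-0.2684, 6.1048, -0.7500)

(-0.2684, 6.1048, -0.7500)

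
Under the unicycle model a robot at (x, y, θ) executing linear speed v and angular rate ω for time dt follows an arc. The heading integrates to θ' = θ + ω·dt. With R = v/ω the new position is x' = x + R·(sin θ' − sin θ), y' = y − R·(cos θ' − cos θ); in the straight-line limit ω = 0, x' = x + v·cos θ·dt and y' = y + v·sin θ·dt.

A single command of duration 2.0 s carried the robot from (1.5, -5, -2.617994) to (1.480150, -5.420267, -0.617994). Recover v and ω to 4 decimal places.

Δθ = -0.617994 − -2.617994 = 2.000000
ω = Δθ/dt = 2.000000/2.0 = 1.0000
R = −Δy/(cos θ' − cos θ) = 0.2500
v = R·ω = 0.2500·1.0000 = 0.2500

v = 0.2500, ω = 1.0000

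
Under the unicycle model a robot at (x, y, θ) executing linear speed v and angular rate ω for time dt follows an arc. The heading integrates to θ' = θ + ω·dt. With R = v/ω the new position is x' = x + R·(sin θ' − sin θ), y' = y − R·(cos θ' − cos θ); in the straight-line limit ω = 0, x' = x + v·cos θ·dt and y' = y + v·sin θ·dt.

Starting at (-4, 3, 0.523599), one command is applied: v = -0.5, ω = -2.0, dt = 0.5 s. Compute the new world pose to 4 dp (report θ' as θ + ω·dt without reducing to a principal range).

(-4.2396, 2.9943, -0.4764)

θ' = 0.5236 + -2.0·0.5 = -0.4764
R = v/ω = -0.5/-2.0 = 0.2500
x' = -4 + 0.2500·(sin -0.4764 − sin 0.5236) = -4.2396
y' = 3 − 0.2500·(cos -0.4764 − cos 0.5236) = 2.9943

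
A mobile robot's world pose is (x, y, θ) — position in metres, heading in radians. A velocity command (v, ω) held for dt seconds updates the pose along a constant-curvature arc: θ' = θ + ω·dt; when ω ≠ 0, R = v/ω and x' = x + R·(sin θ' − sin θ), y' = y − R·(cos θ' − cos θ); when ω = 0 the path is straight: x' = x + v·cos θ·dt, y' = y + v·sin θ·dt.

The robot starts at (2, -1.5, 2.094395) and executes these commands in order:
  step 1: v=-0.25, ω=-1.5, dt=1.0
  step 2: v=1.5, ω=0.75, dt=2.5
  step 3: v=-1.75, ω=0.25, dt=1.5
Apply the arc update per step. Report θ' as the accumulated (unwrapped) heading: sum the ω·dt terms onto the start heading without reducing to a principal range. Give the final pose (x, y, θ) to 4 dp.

(4.3835, 0.2845, 2.8444)

step 1: θ'=0.5944 (R=0.1667) → pose (1.9490, -1.7214, 0.5944)
step 2: θ'=2.4694 (R=2.0000) → pose (2.0744, 1.5005, 2.4694)
step 3: θ'=2.8444 (R=-7.0000) → pose (4.3835, 0.2845, 2.8444)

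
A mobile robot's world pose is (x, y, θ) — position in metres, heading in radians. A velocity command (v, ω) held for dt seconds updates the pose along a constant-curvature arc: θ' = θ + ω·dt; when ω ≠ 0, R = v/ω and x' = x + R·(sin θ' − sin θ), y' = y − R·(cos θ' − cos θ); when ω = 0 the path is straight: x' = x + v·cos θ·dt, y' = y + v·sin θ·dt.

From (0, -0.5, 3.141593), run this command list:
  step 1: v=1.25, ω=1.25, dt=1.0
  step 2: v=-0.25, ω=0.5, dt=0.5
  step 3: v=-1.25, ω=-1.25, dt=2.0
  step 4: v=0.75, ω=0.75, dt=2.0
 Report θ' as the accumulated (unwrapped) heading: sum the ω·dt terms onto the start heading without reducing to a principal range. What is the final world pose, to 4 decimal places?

step 1: θ'=4.3916 (R=1.0000) → pose (-0.9490, -1.1847, 4.3916)
step 2: θ'=4.6416 (R=-0.5000) → pose (-0.9247, -1.0624, 4.6416)
step 3: θ'=2.1416 (R=1.0000) → pose (0.9142, -0.5928, 2.1416)
step 4: θ'=3.6416 (R=1.0000) → pose (-0.4067, -0.2555, 3.6416)

(-0.4067, -0.2555, 3.6416)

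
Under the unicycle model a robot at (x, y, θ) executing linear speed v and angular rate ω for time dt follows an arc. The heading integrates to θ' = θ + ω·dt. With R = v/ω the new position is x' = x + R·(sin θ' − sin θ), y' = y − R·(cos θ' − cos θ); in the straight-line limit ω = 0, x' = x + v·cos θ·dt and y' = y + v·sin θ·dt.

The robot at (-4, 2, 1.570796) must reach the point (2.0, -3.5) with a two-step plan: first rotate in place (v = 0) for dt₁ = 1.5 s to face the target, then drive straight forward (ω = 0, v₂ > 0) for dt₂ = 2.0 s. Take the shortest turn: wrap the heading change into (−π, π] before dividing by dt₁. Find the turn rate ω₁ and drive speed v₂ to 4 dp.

heading to target = atan2(-3.5−2, 2−-4) = -0.7419
Δθ = wrap(-0.7419 − 1.5708) = -2.3127; ω₁ = Δθ/dt₁ = -1.5418
distance = √((2−-4)² + (-3.5−2)²) = 8.1394; v₂ = distance/dt₂ = 4.0697

ω₁ = -1.5418, v₂ = 4.0697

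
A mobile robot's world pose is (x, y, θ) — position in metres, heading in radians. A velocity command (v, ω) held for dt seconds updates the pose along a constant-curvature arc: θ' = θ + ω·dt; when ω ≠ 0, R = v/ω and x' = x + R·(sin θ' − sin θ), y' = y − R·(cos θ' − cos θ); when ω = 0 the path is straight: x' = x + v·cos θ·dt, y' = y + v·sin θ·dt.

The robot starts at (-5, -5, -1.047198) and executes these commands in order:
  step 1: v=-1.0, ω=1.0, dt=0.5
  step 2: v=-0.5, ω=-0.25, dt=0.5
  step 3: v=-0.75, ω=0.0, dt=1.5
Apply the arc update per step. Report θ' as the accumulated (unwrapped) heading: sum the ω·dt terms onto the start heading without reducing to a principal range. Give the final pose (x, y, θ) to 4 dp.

(-6.4308, -3.8024, -0.6722)

step 1: θ'=-0.5472 (R=-1.0000) → pose (-5.3457, -4.6460, -0.5472)
step 2: θ'=-0.6722 (R=2.0000) → pose (-5.5506, -4.5030, -0.6722)
step 3: θ'=-0.6722 (straight) → pose (-6.4308, -3.8024, -0.6722)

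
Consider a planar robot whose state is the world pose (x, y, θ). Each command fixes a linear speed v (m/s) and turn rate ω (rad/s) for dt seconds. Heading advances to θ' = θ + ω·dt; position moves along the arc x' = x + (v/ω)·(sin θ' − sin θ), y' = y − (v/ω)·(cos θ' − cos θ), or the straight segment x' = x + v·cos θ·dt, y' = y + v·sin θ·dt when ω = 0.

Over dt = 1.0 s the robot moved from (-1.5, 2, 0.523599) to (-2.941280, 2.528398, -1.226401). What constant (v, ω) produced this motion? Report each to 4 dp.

v = -1.7500, ω = -1.7500

Δθ = -1.226401 − 0.523599 = -1.750000
ω = Δθ/dt = -1.750000/1.0 = -1.7500
R = Δx/(sin θ' − sin θ) = 1.0000
v = R·ω = 1.0000·-1.7500 = -1.7500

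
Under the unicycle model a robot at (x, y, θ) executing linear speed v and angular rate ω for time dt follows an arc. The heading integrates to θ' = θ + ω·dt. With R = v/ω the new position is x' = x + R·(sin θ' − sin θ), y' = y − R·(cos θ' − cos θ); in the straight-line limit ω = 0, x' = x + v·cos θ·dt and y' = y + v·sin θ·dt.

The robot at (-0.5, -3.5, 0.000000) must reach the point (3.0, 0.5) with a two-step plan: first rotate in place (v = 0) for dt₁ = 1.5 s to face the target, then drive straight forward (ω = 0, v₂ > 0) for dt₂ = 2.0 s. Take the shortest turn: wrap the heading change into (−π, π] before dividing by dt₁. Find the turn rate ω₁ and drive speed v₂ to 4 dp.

ω₁ = 0.5680, v₂ = 2.6575

heading to target = atan2(0.5−-3.5, 3−-0.5) = 0.8520
Δθ = wrap(0.8520 − 0.0000) = 0.8520; ω₁ = Δθ/dt₁ = 0.5680
distance = √((3−-0.5)² + (0.5−-3.5)²) = 5.3151; v₂ = distance/dt₂ = 2.6575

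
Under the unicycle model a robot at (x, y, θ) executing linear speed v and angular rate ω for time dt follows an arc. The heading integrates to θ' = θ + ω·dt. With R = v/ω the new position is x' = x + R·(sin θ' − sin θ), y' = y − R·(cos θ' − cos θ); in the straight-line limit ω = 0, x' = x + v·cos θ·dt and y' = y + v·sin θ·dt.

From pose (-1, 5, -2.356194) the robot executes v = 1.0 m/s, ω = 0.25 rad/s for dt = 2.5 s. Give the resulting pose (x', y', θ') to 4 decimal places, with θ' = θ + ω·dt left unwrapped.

(-2.1202, 2.8104, -1.7312)

θ' = -2.3562 + 0.25·2.5 = -1.7312
R = v/ω = 1.0/0.25 = 4.0000
x' = -1 + 4.0000·(sin -1.7312 − sin -2.3562) = -2.1202
y' = 5 − 4.0000·(cos -1.7312 − cos -2.3562) = 2.8104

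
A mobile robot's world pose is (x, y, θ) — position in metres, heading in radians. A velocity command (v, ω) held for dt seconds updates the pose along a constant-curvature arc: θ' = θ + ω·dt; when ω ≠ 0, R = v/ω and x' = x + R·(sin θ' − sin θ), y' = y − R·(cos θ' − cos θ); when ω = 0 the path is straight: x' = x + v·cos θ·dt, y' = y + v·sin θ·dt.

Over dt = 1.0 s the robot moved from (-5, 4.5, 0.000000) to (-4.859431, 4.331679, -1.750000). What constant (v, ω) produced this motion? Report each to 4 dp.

v = 0.2500, ω = -1.7500

Δθ = -1.750000 − 0.000000 = -1.750000
ω = Δθ/dt = -1.750000/1.0 = -1.7500
R = −Δy/(cos θ' − cos θ) = -0.1429
v = R·ω = -0.1429·-1.7500 = 0.2500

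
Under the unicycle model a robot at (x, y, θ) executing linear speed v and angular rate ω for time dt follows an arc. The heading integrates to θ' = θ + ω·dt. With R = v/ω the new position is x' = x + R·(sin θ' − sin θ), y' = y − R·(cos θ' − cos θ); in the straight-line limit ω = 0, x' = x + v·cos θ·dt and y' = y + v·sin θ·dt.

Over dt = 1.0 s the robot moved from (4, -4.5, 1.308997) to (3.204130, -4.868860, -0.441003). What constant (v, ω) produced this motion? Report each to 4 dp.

v = -1.0000, ω = -1.7500

Δθ = -0.441003 − 1.308997 = -1.750000
ω = Δθ/dt = -1.750000/1.0 = -1.7500
R = Δx/(sin θ' − sin θ) = 0.5714
v = R·ω = 0.5714·-1.7500 = -1.0000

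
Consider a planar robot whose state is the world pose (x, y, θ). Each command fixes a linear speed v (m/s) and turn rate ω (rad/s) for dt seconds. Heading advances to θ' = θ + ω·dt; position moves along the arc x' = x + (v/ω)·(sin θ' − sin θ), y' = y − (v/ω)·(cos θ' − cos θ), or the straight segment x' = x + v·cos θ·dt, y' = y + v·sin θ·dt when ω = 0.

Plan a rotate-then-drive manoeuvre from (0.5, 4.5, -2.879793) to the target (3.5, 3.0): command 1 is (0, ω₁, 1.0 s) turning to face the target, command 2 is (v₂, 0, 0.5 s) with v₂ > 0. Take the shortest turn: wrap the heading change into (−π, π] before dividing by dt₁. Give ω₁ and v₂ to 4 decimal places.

heading to target = atan2(3−4.5, 3.5−0.5) = -0.4636
Δθ = wrap(-0.4636 − -2.8798) = 2.4161; ω₁ = Δθ/dt₁ = 2.4161
distance = √((3.5−0.5)² + (3−4.5)²) = 3.3541; v₂ = distance/dt₂ = 6.7082

ω₁ = 2.4161, v₂ = 6.7082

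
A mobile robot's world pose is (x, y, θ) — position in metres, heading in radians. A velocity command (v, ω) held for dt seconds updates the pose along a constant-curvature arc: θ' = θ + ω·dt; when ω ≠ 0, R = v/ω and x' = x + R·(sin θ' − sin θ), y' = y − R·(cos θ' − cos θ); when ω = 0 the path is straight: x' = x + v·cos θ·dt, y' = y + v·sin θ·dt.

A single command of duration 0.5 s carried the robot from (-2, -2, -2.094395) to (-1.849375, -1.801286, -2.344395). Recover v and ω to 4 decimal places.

v = -0.5000, ω = -0.5000

Δθ = -2.344395 − -2.094395 = -0.250000
ω = Δθ/dt = -0.250000/0.5 = -0.5000
R = −Δy/(cos θ' − cos θ) = 1.0000
v = R·ω = 1.0000·-0.5000 = -0.5000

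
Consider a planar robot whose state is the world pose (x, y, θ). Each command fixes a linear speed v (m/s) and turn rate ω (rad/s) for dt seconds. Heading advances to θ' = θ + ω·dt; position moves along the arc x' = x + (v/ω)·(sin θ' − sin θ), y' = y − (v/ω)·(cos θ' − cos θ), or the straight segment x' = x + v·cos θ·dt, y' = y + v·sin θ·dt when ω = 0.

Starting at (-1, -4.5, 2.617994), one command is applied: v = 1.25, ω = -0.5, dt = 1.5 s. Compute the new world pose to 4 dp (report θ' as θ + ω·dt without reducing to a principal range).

θ' = 2.6180 + -0.5·1.5 = 1.8680
R = v/ω = 1.25/-0.5 = -2.5000
x' = -1 + -2.5000·(sin 1.8680 − sin 2.6180) = -2.1404
y' = -4.5 − -2.5000·(cos 1.8680 − cos 2.6180) = -3.0670

(-2.1404, -3.0670, 1.8680)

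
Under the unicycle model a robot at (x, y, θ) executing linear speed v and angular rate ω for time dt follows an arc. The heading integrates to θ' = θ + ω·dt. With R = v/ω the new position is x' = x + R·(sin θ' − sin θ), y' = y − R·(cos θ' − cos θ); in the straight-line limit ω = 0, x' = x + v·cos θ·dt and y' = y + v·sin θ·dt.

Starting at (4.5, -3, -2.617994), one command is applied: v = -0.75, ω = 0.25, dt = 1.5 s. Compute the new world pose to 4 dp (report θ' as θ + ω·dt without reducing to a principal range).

(5.3474, -2.2700, -2.2430)

θ' = -2.6180 + 0.25·1.5 = -2.2430
R = v/ω = -0.75/0.25 = -3.0000
x' = 4.5 + -3.0000·(sin -2.2430 − sin -2.6180) = 5.3474
y' = -3 − -3.0000·(cos -2.2430 − cos -2.6180) = -2.2700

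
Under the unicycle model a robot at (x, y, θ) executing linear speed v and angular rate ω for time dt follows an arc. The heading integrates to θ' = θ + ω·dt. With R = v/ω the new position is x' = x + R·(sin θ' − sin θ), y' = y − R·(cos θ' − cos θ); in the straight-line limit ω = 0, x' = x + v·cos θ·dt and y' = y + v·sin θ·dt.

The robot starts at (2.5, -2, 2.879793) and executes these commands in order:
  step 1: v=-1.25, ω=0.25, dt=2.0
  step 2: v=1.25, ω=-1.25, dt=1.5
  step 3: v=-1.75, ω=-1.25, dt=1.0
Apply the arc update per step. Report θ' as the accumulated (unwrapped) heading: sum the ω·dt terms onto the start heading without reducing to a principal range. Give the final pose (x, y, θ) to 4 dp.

(2.6960, -2.2539, 0.2548)

step 1: θ'=3.3798 (R=-5.0000) → pose (4.9739, -2.0292, 3.3798)
step 2: θ'=1.5048 (R=-1.0000) → pose (3.7401, -0.9915, 1.5048)
step 3: θ'=0.2548 (R=1.4000) → pose (2.6960, -2.2539, 0.2548)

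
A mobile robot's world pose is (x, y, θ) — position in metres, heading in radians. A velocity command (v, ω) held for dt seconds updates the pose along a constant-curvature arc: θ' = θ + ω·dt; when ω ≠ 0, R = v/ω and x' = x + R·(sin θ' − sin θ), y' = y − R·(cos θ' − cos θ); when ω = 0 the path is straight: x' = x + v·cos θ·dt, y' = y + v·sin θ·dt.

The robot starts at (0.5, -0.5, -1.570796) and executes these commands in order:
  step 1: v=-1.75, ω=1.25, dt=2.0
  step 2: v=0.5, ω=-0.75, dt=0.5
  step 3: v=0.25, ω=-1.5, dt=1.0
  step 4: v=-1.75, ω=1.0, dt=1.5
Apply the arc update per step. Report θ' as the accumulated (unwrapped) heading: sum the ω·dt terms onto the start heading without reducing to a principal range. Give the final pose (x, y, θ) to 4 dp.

step 1: θ'=0.9292 (R=-1.4000) → pose (-2.0216, 0.3379, 0.9292)
step 2: θ'=0.5542 (R=-0.6667) → pose (-1.8383, 0.5058, 0.5542)
step 3: θ'=-0.9458 (R=-0.1667) → pose (-1.6155, 0.4616, -0.9458)
step 4: θ'=0.5542 (R=-1.7500) → pose (-3.9556, 0.9257, 0.5542)

(-3.9556, 0.9257, 0.5542)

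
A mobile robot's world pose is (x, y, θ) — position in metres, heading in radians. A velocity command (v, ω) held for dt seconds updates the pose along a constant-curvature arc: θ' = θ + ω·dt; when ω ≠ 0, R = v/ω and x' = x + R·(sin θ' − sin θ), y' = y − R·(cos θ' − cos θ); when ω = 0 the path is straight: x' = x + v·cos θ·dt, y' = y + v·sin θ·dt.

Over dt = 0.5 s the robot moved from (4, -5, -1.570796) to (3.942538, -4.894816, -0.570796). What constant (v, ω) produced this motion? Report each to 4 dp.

Δθ = -0.570796 − -1.570796 = 1.000000
ω = Δθ/dt = 1.000000/0.5 = 2.0000
R = −Δy/(cos θ' − cos θ) = -0.1250
v = R·ω = -0.1250·2.0000 = -0.2500

v = -0.2500, ω = 2.0000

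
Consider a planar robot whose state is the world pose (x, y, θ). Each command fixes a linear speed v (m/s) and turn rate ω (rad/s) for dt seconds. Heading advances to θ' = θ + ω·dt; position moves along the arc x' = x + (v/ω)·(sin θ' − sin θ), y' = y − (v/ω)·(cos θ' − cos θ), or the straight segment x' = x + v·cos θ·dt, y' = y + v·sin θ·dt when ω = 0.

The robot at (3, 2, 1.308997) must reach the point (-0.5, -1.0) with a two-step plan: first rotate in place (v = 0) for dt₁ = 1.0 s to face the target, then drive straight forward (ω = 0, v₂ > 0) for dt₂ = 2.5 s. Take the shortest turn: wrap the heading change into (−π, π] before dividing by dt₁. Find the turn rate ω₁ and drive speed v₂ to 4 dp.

ω₁ = 2.5412, v₂ = 1.8439

heading to target = atan2(-1−2, -0.5−3) = -2.4330
Δθ = wrap(-2.4330 − 1.3090) = 2.5412; ω₁ = Δθ/dt₁ = 2.5412
distance = √((-0.5−3)² + (-1−2)²) = 4.6098; v₂ = distance/dt₂ = 1.8439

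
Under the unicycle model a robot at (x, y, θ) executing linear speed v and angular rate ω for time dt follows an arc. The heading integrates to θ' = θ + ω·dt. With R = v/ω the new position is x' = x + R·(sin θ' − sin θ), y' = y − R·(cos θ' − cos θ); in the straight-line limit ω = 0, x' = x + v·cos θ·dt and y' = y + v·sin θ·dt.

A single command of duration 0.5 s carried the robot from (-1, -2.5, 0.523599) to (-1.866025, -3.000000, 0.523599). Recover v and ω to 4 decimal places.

v = -2.0000, ω = 0.0000

Δθ = 0.523599 − 0.523599 = 0.000000
ω = Δθ/dt = 0.000000/0.5 = 0.0000
ω = 0 → v = (Δx·cos θ + Δy·sin θ)/dt = -2.0000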